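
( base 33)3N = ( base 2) 1111010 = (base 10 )122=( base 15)82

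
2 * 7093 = 14186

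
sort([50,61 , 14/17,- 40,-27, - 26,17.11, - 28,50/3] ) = [ - 40,-28, - 27,-26, 14/17,50/3,17.11,50,61 ] 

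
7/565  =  7/565 = 0.01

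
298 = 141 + 157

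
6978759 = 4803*1453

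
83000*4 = 332000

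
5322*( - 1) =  - 5322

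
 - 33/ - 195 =11/65 = 0.17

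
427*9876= 4217052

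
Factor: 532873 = 11^1*193^1*251^1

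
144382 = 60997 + 83385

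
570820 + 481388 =1052208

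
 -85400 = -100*854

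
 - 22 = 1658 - 1680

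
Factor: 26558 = 2^1*7^2*271^1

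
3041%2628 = 413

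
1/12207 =1/12207 =0.00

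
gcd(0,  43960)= 43960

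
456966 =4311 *106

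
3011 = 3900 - 889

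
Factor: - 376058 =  - 2^1*188029^1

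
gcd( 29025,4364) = 1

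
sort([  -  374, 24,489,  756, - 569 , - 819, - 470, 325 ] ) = [ - 819, -569, - 470,-374,24, 325,489, 756] 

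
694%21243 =694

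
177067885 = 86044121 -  - 91023764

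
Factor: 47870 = 2^1*5^1*4787^1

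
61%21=19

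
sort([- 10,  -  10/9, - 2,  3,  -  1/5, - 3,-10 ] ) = [ - 10, - 10, - 3 , - 2, - 10/9, - 1/5,3 ] 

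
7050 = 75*94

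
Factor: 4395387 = 3^1*1465129^1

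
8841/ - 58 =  - 153 + 33/58  =  - 152.43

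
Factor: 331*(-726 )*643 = -154516758= -2^1 * 3^1 *11^2*331^1 * 643^1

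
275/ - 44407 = -1 + 4012/4037= - 0.01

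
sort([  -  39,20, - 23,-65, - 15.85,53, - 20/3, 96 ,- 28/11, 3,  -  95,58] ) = [  -  95, - 65,-39, -23, - 15.85, - 20/3, - 28/11, 3,20, 53,58,96 ] 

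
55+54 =109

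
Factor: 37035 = 3^2*5^1*823^1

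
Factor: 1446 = 2^1*3^1*241^1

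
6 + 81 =87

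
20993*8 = 167944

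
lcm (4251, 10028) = 391092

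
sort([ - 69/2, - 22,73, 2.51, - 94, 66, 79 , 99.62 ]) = [ - 94, - 69/2 , - 22, 2.51, 66,73, 79, 99.62]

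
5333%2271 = 791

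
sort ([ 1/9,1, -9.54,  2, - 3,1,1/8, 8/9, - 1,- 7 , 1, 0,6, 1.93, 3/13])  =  [-9.54, - 7  , - 3 , - 1, 0,1/9, 1/8,3/13, 8/9, 1,1,1, 1.93,  2,6]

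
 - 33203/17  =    -  33203/17 = -1953.12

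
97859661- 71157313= 26702348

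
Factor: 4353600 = 2^6 *3^1*5^2 * 907^1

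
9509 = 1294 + 8215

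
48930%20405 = 8120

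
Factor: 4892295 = 3^1*5^1*326153^1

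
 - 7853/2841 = - 3 + 670/2841=- 2.76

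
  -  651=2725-3376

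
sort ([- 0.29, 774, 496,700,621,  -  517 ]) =[-517,  -  0.29,496,621, 700,774]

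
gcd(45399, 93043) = 1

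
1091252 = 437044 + 654208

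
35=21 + 14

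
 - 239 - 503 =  - 742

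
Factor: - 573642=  - 2^1 * 3^4*3541^1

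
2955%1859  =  1096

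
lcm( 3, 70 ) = 210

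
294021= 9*32669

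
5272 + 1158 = 6430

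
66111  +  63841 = 129952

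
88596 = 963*92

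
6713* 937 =6290081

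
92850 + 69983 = 162833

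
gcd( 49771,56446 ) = 1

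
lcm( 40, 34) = 680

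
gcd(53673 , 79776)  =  3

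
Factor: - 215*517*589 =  - 5^1*11^1*19^1 *31^1*43^1*47^1= - 65470295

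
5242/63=5242/63 = 83.21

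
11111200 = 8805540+2305660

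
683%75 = 8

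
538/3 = 179 + 1/3 = 179.33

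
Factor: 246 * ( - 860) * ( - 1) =211560  =  2^3*3^1 *5^1*41^1 *43^1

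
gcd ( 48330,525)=15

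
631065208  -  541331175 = 89734033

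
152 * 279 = 42408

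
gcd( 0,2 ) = 2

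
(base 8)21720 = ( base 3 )110120120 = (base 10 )9168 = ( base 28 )BJC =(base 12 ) 5380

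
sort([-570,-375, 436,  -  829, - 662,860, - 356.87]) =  [ - 829, - 662, - 570, - 375,-356.87,436, 860 ] 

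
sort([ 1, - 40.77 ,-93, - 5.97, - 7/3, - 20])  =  [ - 93,-40.77, - 20, - 5.97,  -  7/3, 1 ]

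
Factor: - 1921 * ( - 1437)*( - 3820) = - 2^2*3^1*5^1 * 17^1*113^1*191^1*479^1 =- 10545022140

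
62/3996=31/1998 = 0.02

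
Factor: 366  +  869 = 5^1*13^1*19^1  =  1235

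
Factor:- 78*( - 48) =3744 = 2^5*3^2*13^1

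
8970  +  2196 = 11166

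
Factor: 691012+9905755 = 10596767 = 23^1*53^1 * 8693^1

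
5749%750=499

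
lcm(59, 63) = 3717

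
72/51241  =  72/51241= 0.00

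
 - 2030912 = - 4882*416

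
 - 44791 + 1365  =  - 43426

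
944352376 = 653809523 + 290542853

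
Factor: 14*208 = 2912 =2^5*7^1*13^1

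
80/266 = 40/133 = 0.30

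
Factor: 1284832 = 2^5*40151^1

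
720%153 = 108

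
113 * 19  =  2147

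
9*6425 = 57825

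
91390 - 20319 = 71071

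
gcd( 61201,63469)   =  7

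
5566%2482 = 602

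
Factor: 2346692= 2^2*71^1*8263^1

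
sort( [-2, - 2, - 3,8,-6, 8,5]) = [-6, - 3,-2, - 2,5,8, 8]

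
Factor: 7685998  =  2^1*3842999^1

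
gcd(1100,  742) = 2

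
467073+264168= 731241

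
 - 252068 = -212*1189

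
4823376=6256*771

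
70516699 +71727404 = 142244103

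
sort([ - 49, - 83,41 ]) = [ - 83,-49,41]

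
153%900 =153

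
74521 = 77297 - 2776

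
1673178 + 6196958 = 7870136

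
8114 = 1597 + 6517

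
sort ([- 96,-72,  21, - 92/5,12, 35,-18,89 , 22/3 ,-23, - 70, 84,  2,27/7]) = [-96,-72 , - 70 , - 23,-92/5, - 18,  2 , 27/7, 22/3, 12,  21, 35,84, 89 ]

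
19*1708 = 32452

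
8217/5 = 1643 + 2/5   =  1643.40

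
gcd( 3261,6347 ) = 1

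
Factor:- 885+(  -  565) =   -  1450=   -2^1*5^2*29^1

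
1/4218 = 1/4218=0.00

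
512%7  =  1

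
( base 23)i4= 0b110100010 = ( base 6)1534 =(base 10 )418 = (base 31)DF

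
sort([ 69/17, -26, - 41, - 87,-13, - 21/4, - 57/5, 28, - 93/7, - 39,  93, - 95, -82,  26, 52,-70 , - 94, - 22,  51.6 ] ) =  [- 95,  -  94,-87, - 82,- 70, - 41, - 39, - 26, - 22,  -  93/7, - 13,  -  57/5, - 21/4,69/17, 26, 28, 51.6, 52, 93 ]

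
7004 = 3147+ 3857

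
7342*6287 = 46159154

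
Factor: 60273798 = 2^1*3^1*13^1*337^1*2293^1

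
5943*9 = 53487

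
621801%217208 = 187385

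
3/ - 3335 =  - 3/3335 = - 0.00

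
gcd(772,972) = 4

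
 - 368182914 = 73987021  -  442169935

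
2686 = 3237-551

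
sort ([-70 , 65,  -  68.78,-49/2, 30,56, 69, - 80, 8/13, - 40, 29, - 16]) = [ - 80, - 70, - 68.78 , - 40, -49/2, - 16, 8/13,29,30,56, 65 , 69 ] 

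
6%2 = 0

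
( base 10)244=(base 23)ae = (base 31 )7r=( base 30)84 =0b11110100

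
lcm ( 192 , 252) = 4032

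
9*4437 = 39933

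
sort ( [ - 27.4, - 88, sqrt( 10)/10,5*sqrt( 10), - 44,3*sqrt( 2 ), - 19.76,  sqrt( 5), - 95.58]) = [  -  95.58, - 88,- 44, - 27.4,- 19.76, sqrt( 10)/10,sqrt(5 ), 3*sqrt( 2 ),5*sqrt(10 )]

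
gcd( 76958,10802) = 2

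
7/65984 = 7/65984= 0.00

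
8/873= 8/873 = 0.01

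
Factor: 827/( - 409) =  - 409^( - 1)*827^1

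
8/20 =2/5 = 0.40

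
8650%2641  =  727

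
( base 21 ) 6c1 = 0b101101010011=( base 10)2899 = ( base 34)2H9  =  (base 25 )4fo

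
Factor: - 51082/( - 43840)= 2^ (-5)*5^ (  -  1 )*137^ ( - 1) *25541^1 = 25541/21920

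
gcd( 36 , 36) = 36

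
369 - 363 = 6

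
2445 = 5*489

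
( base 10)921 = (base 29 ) 12M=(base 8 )1631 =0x399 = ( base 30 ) 10L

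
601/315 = 1 + 286/315 = 1.91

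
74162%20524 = 12590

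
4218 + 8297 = 12515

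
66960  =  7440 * 9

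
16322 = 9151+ 7171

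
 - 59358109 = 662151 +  - 60020260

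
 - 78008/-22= 3545 + 9/11= 3545.82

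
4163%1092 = 887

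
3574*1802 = 6440348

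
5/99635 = 1/19927= 0.00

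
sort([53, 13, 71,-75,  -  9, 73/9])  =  [ - 75, - 9, 73/9, 13, 53, 71 ] 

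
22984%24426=22984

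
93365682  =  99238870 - 5873188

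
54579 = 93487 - 38908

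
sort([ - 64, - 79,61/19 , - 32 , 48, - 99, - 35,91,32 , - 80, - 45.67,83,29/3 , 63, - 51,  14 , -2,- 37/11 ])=[ - 99, - 80, - 79,  -  64, - 51,  -  45.67, - 35, - 32, - 37/11, - 2,  61/19, 29/3,14 , 32,48,63,83, 91]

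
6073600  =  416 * 14600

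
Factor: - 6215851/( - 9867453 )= 3^(-1)*29^( - 2 )*3911^( - 1)*6215851^1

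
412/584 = 103/146 = 0.71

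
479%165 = 149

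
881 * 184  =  162104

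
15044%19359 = 15044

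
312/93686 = 156/46843 = 0.00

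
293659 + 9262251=9555910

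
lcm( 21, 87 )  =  609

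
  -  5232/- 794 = 6 + 234/397 = 6.59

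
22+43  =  65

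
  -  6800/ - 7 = 971  +  3/7 = 971.43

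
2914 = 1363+1551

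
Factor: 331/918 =2^( - 1)*3^ ( - 3 )*17^(- 1 )*331^1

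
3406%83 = 3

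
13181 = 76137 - 62956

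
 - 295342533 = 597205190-892547723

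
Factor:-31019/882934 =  - 2^(- 1)*13^( - 1)*29^( - 1)*1171^( - 1)*31019^1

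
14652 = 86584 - 71932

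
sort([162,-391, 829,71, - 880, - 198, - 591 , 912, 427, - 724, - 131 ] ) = [ - 880, - 724, - 591, - 391, - 198, - 131, 71,162, 427,829,912] 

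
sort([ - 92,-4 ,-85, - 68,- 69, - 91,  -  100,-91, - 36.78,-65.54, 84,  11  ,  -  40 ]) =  [ - 100, - 92 , - 91, - 91, - 85, - 69, - 68, - 65.54, - 40, - 36.78,  -  4,11, 84 ] 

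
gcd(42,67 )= 1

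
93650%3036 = 2570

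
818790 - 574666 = 244124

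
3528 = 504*7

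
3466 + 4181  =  7647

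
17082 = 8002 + 9080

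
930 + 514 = 1444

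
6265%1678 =1231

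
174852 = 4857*36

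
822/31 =26 + 16/31 = 26.52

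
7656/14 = 546+6/7 = 546.86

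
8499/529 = 8499/529  =  16.07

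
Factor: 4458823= 31^1 * 143833^1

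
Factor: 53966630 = 2^1*5^1*5396663^1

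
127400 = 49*2600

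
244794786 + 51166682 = 295961468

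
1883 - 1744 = 139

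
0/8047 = 0 = 0.00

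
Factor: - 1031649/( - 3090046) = 2^( -1)*3^1*19^( - 1 )*31^1*233^(-1) *349^( - 1)*11093^1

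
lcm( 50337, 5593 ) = 50337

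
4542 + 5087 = 9629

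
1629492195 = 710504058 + 918988137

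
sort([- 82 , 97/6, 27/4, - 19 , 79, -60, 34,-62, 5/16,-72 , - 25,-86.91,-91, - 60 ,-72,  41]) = [ - 91, - 86.91, - 82, - 72, - 72 ,-62,  -  60, - 60,- 25, - 19,5/16,  27/4, 97/6, 34,41, 79]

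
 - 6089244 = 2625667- 8714911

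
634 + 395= 1029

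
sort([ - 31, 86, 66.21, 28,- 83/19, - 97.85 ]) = [  -  97.85, - 31,- 83/19,  28,66.21, 86] 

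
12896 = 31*416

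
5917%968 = 109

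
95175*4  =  380700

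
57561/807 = 19187/269 = 71.33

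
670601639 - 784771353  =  -114169714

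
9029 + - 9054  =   - 25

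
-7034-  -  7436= 402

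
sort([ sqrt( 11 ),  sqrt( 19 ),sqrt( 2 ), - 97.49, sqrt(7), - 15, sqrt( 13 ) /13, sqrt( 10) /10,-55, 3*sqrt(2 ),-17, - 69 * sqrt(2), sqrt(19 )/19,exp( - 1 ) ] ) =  [ - 69*sqrt(2), - 97.49, - 55, -17, - 15, sqrt( 19)/19,sqrt(13)/13 , sqrt(  10)/10,exp( - 1), sqrt( 2 ), sqrt(7),sqrt(11 ), 3*sqrt( 2 ), sqrt(19 ) ] 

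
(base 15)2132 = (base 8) 15556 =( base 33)6eq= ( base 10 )7022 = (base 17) 1751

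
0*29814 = 0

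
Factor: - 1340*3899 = - 2^2*5^1*7^1*67^1*557^1 = -  5224660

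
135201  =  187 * 723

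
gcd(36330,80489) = 1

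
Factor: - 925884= - 2^2*3^3*8573^1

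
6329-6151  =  178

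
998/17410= 499/8705 = 0.06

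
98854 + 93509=192363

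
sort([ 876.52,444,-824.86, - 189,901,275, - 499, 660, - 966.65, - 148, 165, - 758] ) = [ - 966.65, - 824.86, - 758, - 499, - 189, - 148,165, 275,444, 660, 876.52, 901]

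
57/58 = 57/58 =0.98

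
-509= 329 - 838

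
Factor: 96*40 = 3840  =  2^8*3^1*5^1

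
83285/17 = 4899 + 2/17= 4899.12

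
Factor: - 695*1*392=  - 2^3*5^1*7^2*139^1 = - 272440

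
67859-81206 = - 13347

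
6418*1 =6418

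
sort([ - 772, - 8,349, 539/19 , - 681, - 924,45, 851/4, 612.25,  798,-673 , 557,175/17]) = [ - 924, - 772,-681, - 673, - 8, 175/17,539/19, 45,851/4, 349,557, 612.25, 798] 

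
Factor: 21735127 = 83^1*131^1*1999^1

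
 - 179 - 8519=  - 8698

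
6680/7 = 954+2/7 = 954.29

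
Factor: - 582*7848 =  - 4567536 = - 2^4*3^3*97^1 * 109^1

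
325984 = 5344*61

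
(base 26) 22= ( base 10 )54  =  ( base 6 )130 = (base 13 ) 42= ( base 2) 110110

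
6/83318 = 3/41659 = 0.00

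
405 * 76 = 30780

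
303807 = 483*629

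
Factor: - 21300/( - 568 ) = 75/2 = 2^( - 1)*3^1*5^2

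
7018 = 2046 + 4972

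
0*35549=0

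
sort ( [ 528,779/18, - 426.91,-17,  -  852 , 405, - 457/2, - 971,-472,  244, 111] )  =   [-971, - 852, - 472, - 426.91, - 457/2, - 17,  779/18,111, 244, 405, 528]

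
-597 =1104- 1701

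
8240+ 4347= 12587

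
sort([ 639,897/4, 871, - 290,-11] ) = [ - 290,-11,897/4,639, 871]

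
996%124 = 4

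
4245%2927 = 1318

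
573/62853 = 191/20951 = 0.01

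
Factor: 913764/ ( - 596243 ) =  - 2^2 * 3^1*76147^1*596243^( - 1) 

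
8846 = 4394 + 4452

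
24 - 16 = 8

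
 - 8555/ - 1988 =8555/1988=4.30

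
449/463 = 449/463 = 0.97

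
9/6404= 9/6404 = 0.00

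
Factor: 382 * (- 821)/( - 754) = 156811/377 = 13^( - 1)*29^( - 1)*191^1*821^1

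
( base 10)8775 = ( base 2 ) 10001001000111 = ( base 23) GDC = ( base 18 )1919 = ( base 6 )104343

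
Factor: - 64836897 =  -3^1*4549^1 * 4751^1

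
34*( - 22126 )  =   -752284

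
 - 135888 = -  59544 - 76344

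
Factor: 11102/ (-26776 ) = -2^( - 2 )*7^1*13^1*61^1*3347^ (-1 ) = - 5551/13388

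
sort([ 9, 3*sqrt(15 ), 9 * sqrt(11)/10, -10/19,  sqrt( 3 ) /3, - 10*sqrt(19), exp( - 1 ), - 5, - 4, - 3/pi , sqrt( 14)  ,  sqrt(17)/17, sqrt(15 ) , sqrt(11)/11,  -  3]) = [  -  10 *sqrt( 19), - 5, - 4,-3, - 3/pi , - 10/19,sqrt ( 17 ) /17, sqrt ( 11)/11, exp( - 1 ), sqrt (3 )/3, 9*sqrt(11)/10, sqrt( 14), sqrt(15), 9, 3*sqrt(15)]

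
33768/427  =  79 + 5/61= 79.08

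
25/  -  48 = -1 + 23/48 =- 0.52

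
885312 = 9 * 98368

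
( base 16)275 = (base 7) 1556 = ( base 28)MD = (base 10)629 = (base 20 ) 1B9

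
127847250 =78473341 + 49373909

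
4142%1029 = 26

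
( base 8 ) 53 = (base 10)43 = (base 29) 1e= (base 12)37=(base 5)133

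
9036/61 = 9036/61 =148.13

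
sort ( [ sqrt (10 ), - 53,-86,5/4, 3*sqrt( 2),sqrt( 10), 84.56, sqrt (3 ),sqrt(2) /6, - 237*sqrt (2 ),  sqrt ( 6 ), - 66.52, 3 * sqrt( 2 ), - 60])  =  [ - 237*sqrt (2),-86, - 66.52, - 60,-53,sqrt( 2 )/6, 5/4, sqrt( 3 ), sqrt( 6), sqrt( 10 ),sqrt(10 ),3*sqrt( 2 ),3*sqrt ( 2), 84.56 ] 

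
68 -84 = -16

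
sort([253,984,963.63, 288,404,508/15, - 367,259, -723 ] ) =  [ - 723,-367,508/15,  253,259, 288 , 404,963.63 , 984 ] 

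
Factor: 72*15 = 1080  =  2^3*3^3*5^1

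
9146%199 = 191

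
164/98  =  1  +  33/49=1.67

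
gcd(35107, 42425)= 1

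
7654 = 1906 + 5748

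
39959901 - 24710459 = 15249442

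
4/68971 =4/68971 = 0.00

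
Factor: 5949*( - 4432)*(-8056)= 212404238208 = 2^7 * 3^2 * 19^1 * 53^1*277^1*661^1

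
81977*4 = 327908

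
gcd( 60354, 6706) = 6706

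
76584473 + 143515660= 220100133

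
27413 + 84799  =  112212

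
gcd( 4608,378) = 18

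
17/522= 17/522 =0.03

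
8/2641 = 8/2641 = 0.00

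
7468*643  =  4801924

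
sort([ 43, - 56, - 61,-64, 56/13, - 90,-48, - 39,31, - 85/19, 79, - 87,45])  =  [  -  90, - 87, - 64, - 61, - 56, - 48, - 39, - 85/19, 56/13, 31, 43, 45,79]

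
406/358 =203/179 = 1.13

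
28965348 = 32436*893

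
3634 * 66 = 239844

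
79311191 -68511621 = 10799570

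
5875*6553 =38498875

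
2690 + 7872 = 10562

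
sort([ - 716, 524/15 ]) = [ - 716,524/15 ] 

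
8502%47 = 42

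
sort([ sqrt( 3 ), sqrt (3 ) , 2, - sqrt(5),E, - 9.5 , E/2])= [ - 9.5, - sqrt( 5 ), E/2,sqrt( 3), sqrt( 3), 2, E]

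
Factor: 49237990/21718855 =2^1*271^1*18169^1*4343771^( - 1)=9847598/4343771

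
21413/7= 3059= 3059.00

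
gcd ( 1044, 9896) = 4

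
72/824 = 9/103 = 0.09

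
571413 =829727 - 258314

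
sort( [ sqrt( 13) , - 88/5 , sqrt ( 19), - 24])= [ -24, - 88/5,sqrt( 13 ), sqrt(19) ]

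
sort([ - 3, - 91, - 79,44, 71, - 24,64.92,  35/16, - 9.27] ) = [ - 91, - 79, - 24, - 9.27,  -  3, 35/16, 44,64.92,71]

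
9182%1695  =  707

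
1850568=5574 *332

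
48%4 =0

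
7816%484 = 72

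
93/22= 4 + 5/22 =4.23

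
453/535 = 453/535 = 0.85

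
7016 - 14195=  - 7179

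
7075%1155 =145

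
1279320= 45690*28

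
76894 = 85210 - 8316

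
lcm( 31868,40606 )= 2517572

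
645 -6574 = -5929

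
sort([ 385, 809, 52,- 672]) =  [ - 672, 52, 385 , 809 ] 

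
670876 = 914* 734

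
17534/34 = 8767/17   =  515.71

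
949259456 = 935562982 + 13696474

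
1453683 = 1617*899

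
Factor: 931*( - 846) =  - 2^1 * 3^2 * 7^2*19^1*47^1 = -787626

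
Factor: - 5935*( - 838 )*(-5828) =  - 28985732840 = - 2^3*5^1*31^1*47^1*419^1*1187^1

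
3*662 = 1986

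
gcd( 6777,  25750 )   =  1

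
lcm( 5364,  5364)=5364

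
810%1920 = 810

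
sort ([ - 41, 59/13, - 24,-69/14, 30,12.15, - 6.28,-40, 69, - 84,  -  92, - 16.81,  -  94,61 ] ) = [ - 94,-92,- 84, - 41, - 40, - 24, - 16.81, - 6.28, - 69/14, 59/13,  12.15, 30,61, 69] 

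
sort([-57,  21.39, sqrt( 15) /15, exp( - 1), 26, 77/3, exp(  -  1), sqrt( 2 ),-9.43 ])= [ - 57,-9.43, sqrt( 15)/15, exp(  -  1), exp( - 1), sqrt( 2 ) , 21.39, 77/3, 26]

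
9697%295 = 257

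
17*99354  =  1689018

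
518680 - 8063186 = -7544506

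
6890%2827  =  1236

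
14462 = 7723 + 6739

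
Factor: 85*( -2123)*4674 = -2^1*3^1*5^1 * 11^1*17^1*19^1*41^1 * 193^1 = - 843446670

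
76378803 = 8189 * 9327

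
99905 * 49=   4895345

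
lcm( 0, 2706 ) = 0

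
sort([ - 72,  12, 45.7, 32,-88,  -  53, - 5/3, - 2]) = [-88, - 72, - 53,- 2, - 5/3,12 , 32, 45.7] 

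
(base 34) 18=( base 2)101010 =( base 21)20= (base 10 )42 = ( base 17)28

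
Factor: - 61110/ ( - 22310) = 63/23  =  3^2*7^1*23^( - 1)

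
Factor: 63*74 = 2^1*3^2*7^1*37^1 = 4662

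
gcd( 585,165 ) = 15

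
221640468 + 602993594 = 824634062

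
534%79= 60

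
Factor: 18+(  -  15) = 3 = 3^1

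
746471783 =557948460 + 188523323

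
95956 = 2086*46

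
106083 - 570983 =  - 464900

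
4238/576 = 2119/288 = 7.36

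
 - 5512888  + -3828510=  - 9341398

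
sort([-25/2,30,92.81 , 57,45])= [  -  25/2,  30, 45,57,92.81 ] 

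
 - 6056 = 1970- 8026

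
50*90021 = 4501050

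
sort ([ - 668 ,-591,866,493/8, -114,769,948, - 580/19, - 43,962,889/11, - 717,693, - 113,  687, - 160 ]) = [ - 717, -668, - 591,-160, - 114, - 113, - 43,- 580/19,493/8,889/11, 687,693, 769, 866,948 , 962]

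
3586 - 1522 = 2064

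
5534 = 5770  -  236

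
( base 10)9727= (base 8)22777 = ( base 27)D97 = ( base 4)2113333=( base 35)7ww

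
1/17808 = 1/17808 = 0.00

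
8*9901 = 79208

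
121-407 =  - 286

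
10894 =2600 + 8294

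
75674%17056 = 7450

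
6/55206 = 1/9201=0.00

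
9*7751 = 69759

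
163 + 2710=2873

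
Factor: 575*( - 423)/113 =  - 3^2*5^2*23^1*47^1 *113^( - 1) =- 243225/113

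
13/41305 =13/41305 = 0.00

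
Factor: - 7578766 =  - 2^1 * 13^1*291491^1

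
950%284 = 98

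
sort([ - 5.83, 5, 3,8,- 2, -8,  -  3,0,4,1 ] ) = [ - 8, - 5.83, - 3, - 2,0,  1,3,4, 5,8 ] 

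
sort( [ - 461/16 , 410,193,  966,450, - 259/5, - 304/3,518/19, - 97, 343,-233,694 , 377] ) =[  -  233, - 304/3, - 97, - 259/5, -461/16, 518/19, 193 , 343,377, 410,  450,694, 966 ]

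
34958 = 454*77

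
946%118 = 2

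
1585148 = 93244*17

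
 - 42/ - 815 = 42/815 = 0.05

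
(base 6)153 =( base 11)63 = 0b1000101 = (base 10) 69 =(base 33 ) 23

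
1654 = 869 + 785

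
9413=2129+7284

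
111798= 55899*2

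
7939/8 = 7939/8 = 992.38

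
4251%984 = 315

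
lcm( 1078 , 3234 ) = 3234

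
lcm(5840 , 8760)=17520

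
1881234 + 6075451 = 7956685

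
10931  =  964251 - 953320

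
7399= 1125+6274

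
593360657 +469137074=1062497731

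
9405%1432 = 813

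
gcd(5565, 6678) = 1113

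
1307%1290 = 17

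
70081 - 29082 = 40999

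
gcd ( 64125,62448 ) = 3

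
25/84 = 25/84 = 0.30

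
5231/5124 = 1 + 107/5124=1.02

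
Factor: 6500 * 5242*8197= 2^3 * 5^3*7^1*13^1 * 1171^1*2621^1 =279296381000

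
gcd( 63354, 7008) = 6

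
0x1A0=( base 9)512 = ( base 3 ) 120102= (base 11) 349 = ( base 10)416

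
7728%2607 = 2514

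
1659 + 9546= 11205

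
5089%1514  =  547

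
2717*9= 24453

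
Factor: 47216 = 2^4*13^1*227^1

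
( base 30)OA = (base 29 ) P5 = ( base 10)730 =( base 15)33a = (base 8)1332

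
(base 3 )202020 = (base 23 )10h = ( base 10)546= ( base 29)IO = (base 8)1042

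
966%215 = 106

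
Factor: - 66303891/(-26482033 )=3^2*53^( - 1)*1747^1*4217^1 * 499661^(-1) 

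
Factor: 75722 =2^1* 37861^1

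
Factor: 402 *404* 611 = 99231288 = 2^3 * 3^1 * 13^1 * 47^1*67^1*101^1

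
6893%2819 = 1255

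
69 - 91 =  - 22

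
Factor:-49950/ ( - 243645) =2^1*3^2*5^1*439^( - 1) = 90/439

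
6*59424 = 356544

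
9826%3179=289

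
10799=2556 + 8243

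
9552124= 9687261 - 135137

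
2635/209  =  2635/209 = 12.61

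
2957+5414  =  8371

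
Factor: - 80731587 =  - 3^1*23^1*1170023^1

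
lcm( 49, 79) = 3871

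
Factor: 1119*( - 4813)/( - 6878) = 5385747/6878  =  2^ ( - 1 )*3^1*19^( - 1 )*181^( - 1)*373^1*4813^1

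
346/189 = 346/189 = 1.83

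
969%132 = 45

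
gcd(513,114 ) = 57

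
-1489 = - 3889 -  - 2400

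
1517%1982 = 1517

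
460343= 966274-505931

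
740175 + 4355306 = 5095481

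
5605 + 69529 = 75134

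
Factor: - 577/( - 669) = 3^(-1)  *223^ ( - 1 )*577^1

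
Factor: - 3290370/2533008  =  -2^( - 3)*5^1*67^1*113^( - 1 )*467^( - 1)*1637^1 = -  548395/422168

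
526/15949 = 526/15949 = 0.03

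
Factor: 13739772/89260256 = 3434943/22315064 = 2^( - 3)*3^1*107^( - 1)*131^( - 1)*199^( - 1)*1144981^1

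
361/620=361/620 =0.58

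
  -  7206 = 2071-9277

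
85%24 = 13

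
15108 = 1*15108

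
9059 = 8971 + 88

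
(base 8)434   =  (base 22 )CK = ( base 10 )284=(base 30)9E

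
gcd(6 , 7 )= 1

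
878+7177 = 8055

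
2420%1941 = 479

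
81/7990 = 81/7990=0.01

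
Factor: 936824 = 2^3 *7^1*16729^1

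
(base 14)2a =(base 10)38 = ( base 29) 19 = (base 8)46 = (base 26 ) 1c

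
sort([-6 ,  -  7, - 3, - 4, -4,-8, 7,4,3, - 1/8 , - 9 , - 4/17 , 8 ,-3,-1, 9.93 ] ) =[ - 9, - 8, - 7, - 6 , - 4, -4 ,- 3, - 3, - 1, - 4/17,-1/8, 3,4,7,8, 9.93] 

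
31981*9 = 287829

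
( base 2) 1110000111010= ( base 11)547A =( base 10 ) 7226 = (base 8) 16072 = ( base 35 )5vg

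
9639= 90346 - 80707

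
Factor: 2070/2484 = 5/6 = 2^( - 1)*3^( - 1) *5^1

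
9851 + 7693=17544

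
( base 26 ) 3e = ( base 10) 92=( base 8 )134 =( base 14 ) 68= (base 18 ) 52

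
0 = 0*30950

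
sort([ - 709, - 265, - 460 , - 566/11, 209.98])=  [ - 709,- 460, - 265, - 566/11 , 209.98 ] 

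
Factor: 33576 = 2^3*3^1*1399^1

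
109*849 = 92541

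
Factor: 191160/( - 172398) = -540/487 = - 2^2*3^3*5^1*487^(-1 )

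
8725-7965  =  760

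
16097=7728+8369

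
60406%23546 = 13314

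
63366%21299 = 20768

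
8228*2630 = 21639640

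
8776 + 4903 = 13679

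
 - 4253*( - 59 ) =250927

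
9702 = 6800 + 2902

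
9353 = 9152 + 201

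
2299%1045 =209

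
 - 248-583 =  - 831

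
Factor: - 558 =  - 2^1 * 3^2*31^1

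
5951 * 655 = 3897905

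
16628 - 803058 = -786430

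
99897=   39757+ 60140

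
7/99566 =7/99566 = 0.00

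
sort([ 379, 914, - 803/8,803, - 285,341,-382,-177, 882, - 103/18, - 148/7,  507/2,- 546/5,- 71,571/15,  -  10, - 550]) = [-550,  -  382, - 285,-177, - 546/5, - 803/8, - 71, - 148/7, - 10, - 103/18, 571/15, 507/2, 341,379, 803, 882, 914]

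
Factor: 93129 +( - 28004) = 65125 = 5^3*521^1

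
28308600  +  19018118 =47326718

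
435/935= 87/187= 0.47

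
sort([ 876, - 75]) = [ - 75,876]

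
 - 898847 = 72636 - 971483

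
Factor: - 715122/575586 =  - 41/33 = - 3^( - 1) * 11^(-1) * 41^1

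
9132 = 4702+4430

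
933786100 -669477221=264308879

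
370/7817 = 370/7817 = 0.05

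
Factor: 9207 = 3^3*11^1 * 31^1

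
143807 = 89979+53828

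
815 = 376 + 439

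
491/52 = 491/52  =  9.44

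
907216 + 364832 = 1272048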